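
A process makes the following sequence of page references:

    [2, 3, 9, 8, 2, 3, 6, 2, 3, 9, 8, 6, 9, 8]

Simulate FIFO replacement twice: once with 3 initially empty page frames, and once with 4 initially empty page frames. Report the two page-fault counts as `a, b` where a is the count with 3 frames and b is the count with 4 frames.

9, 10

3 frames: F F F F F F F . . F F . . . → 9 faults.
4 frames: F F F F . . F F F F F F . . → 10 faults.
10 > 9: adding a frame increased faults — Belady's anomaly.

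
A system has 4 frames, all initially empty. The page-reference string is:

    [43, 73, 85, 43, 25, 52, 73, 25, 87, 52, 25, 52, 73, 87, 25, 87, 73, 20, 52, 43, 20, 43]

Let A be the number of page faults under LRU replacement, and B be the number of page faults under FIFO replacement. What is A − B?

Under LRU: F F F . F F F . F . . . . . . . . F F F . . → 10 faults.
Under FIFO: F F F . F F . . F . . . F . . . . F . F . . → 9 faults.
A − B = 10 − 9 = 1.

1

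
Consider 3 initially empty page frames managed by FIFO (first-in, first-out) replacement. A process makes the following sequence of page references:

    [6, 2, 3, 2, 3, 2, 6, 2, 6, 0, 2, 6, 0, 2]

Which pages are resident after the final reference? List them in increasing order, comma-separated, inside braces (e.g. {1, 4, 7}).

{0, 2, 6}

6: miss, frames (6)
2: miss, frames (6 2)
3: miss, frames (6 2 3)
2: hit
3: hit
2: hit
6: hit
2: hit
6: hit
0: miss, evict 6, frames (2 3 0)
2: hit
6: miss, evict 2, frames (3 0 6)
0: hit
2: miss, evict 3, frames (0 6 2)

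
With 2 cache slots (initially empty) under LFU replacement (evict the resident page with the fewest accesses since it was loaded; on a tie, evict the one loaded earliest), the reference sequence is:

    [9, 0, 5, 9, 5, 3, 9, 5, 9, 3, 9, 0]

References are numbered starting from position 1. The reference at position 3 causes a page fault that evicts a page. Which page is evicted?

9

pos 1: 9 → miss, frames (9)
pos 2: 0 → miss, frames (9 0)
pos 3: 5 → miss, evict 9, frames (0 5)
At position 3, page 9 is evicted.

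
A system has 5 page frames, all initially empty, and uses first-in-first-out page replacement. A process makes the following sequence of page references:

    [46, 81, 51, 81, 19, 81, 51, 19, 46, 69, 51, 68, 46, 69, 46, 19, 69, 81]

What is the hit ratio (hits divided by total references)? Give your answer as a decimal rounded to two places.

46 → fault, frames {46}
81 → fault, frames {46,81}
51 → fault, frames {46,81,51}
81 → hit
19 → fault, frames {46,81,51,19}
81 → hit
51 → hit
19 → hit
46 → hit
69 → fault, frames {46,81,51,19,69}
51 → hit
68 → fault, evict 46, frames {81,51,19,69,68}
46 → fault, evict 81, frames {51,19,69,68,46}
69 → hit
46 → hit
19 → hit
69 → hit
81 → fault, evict 51, frames {19,69,68,46,81}
Hits: 10 of 18 references → 10/18 = 0.5556.

0.56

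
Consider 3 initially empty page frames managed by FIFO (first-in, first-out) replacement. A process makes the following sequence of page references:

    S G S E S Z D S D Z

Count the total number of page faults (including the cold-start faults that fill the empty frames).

6

S -> fault, frames (S)
G -> fault, frames (S G)
S -> hit
E -> fault, frames (S G E)
S -> hit
Z -> fault, evict S, frames (G E Z)
D -> fault, evict G, frames (E Z D)
S -> fault, evict E, frames (Z D S)
D -> hit
Z -> hit
Page faults: 6.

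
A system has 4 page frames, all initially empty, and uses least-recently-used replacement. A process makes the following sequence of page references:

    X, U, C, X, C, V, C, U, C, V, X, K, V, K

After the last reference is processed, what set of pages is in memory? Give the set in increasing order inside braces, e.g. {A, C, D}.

{C, K, V, X}

X -> miss, frames [X]
U -> miss, frames [X, U]
C -> miss, frames [X, U, C]
X -> hit
C -> hit
V -> miss, frames [U, X, C, V]
C -> hit
U -> hit
C -> hit
V -> hit
X -> hit
K -> miss, evict U, frames [C, V, X, K]
V -> hit
K -> hit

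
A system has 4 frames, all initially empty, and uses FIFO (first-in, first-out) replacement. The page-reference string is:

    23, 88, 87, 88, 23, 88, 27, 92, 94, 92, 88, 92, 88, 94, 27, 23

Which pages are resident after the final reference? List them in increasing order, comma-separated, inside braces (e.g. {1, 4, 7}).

23 → miss, frames (23)
88 → miss, frames (23 88)
87 → miss, frames (23 88 87)
88 → hit
23 → hit
88 → hit
27 → miss, frames (23 88 87 27)
92 → miss, evict 23, frames (88 87 27 92)
94 → miss, evict 88, frames (87 27 92 94)
92 → hit
88 → miss, evict 87, frames (27 92 94 88)
92 → hit
88 → hit
94 → hit
27 → hit
23 → miss, evict 27, frames (92 94 88 23)

{23, 88, 92, 94}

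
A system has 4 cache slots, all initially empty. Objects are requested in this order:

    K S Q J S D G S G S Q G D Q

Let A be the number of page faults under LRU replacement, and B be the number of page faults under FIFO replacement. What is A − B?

-1

Under LRU: F F F F . F F . . . F . . . → 7 faults.
Under FIFO: F F F F . F F F . . F . . . → 8 faults.
A − B = 7 − 8 = -1.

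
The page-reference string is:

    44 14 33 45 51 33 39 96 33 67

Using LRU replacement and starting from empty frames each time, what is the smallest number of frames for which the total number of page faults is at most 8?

3

f=1: 10 faults
f=2: 10 faults
f=3: 8 faults
f=4: 8 faults
f=5: 8 faults
f=6: 8 faults
f=7: 8 faults
f=8: 8 faults
Smallest f with faults ≤ 8 is 3.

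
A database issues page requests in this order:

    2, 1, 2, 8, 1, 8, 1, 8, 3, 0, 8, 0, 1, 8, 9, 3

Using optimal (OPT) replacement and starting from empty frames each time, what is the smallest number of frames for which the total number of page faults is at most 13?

2

f=1: 16 faults
f=2: 8 faults
f=3: 7 faults
f=4: 6 faults
f=5: 6 faults
f=6: 6 faults
Smallest f with faults ≤ 13 is 2.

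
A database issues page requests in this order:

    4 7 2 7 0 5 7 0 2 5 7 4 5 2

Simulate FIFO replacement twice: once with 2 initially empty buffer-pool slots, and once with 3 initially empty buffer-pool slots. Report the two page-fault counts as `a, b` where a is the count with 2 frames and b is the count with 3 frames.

13, 9

2 frames: F F F . F F F F F F F F F F → 13 faults.
3 frames: F F F . F F F . F . . F F . → 9 faults.
9 < 13: adding a frame reduced faults, as is typical.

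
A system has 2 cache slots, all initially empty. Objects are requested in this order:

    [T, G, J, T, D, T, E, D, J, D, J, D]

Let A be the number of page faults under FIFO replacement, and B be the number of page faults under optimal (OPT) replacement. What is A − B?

Under FIFO: F F F F F . F . F F . . → 8 faults.
Under OPT: F F F . F . F . F . . . → 6 faults.
A − B = 8 − 6 = 2.

2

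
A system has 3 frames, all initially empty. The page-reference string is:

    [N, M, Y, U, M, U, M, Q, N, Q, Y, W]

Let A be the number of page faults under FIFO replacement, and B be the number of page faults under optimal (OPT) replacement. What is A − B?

1

Under FIFO: F F F F . . . F F . F F → 8 faults.
Under OPT: F F F F . . . F . . F F → 7 faults.
A − B = 8 − 7 = 1.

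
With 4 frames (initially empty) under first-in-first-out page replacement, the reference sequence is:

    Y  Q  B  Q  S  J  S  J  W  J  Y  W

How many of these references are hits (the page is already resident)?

Y -> miss, frames {Y}
Q -> miss, frames {Y,Q}
B -> miss, frames {Y,Q,B}
Q -> hit
S -> miss, frames {Y,Q,B,S}
J -> miss, evict Y, frames {Q,B,S,J}
S -> hit
J -> hit
W -> miss, evict Q, frames {B,S,J,W}
J -> hit
Y -> miss, evict B, frames {S,J,W,Y}
W -> hit
Hits: 5.

5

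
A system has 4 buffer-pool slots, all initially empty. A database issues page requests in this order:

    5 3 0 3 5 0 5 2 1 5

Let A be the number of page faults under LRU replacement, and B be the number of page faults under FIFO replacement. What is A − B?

Under LRU: F F F . . . . F F . → 5 faults.
Under FIFO: F F F . . . . F F F → 6 faults.
A − B = 5 − 6 = -1.

-1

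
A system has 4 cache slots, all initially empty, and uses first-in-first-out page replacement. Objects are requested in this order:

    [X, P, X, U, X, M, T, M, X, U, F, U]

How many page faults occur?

8

X: miss, frames [X]
P: miss, frames [X, P]
X: hit
U: miss, frames [X, P, U]
X: hit
M: miss, frames [X, P, U, M]
T: miss, evict X, frames [P, U, M, T]
M: hit
X: miss, evict P, frames [U, M, T, X]
U: hit
F: miss, evict U, frames [M, T, X, F]
U: miss, evict M, frames [T, X, F, U]
Page faults: 8.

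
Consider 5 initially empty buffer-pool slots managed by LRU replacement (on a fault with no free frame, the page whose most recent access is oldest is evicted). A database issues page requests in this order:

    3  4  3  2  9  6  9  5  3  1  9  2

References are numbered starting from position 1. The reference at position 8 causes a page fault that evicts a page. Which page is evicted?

4

pos 1: 3 -> fault, frames {3}
pos 2: 4 -> fault, frames {3,4}
pos 3: 3 -> hit
pos 4: 2 -> fault, frames {4,3,2}
pos 5: 9 -> fault, frames {4,3,2,9}
pos 6: 6 -> fault, frames {4,3,2,9,6}
pos 7: 9 -> hit
pos 8: 5 -> fault, evict 4, frames {3,2,6,9,5}
At position 8, page 4 is evicted.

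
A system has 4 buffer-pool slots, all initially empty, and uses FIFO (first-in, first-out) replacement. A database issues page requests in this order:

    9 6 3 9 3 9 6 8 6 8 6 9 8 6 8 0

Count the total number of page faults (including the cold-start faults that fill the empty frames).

5

9: fault, frames [9]
6: fault, frames [9, 6]
3: fault, frames [9, 6, 3]
9: hit
3: hit
9: hit
6: hit
8: fault, frames [9, 6, 3, 8]
6: hit
8: hit
6: hit
9: hit
8: hit
6: hit
8: hit
0: fault, evict 9, frames [6, 3, 8, 0]
Page faults: 5.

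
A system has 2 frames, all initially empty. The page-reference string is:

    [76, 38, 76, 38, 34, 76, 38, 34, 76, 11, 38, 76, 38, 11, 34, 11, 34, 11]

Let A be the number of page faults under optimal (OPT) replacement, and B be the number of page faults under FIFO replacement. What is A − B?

-3

Under OPT: F F . . F . F . F F . F . F F . . . → 9 faults.
Under FIFO: F F . . F F F F F F F F . F F . . . → 12 faults.
A − B = 9 − 12 = -3.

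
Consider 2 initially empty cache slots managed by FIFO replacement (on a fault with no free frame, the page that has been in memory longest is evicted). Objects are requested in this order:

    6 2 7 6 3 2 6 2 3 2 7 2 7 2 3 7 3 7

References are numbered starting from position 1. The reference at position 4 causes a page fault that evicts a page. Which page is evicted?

2

pos 1: 6 → fault, frames {6}
pos 2: 2 → fault, frames {6,2}
pos 3: 7 → fault, evict 6, frames {2,7}
pos 4: 6 → fault, evict 2, frames {7,6}
At position 4, page 2 is evicted.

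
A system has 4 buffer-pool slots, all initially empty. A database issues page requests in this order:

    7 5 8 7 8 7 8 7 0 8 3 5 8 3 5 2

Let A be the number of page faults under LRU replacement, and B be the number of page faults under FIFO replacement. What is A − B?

Under LRU: F F F . . . . . F . F F . . . F → 7 faults.
Under FIFO: F F F . . . . . F . F . . . . F → 6 faults.
A − B = 7 − 6 = 1.

1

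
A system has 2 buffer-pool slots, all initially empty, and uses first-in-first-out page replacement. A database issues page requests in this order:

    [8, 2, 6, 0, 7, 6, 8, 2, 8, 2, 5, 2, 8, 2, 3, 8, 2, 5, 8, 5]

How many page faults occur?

8 → fault, frames [8]
2 → fault, frames [8, 2]
6 → fault, evict 8, frames [2, 6]
0 → fault, evict 2, frames [6, 0]
7 → fault, evict 6, frames [0, 7]
6 → fault, evict 0, frames [7, 6]
8 → fault, evict 7, frames [6, 8]
2 → fault, evict 6, frames [8, 2]
8 → hit
2 → hit
5 → fault, evict 8, frames [2, 5]
2 → hit
8 → fault, evict 2, frames [5, 8]
2 → fault, evict 5, frames [8, 2]
3 → fault, evict 8, frames [2, 3]
8 → fault, evict 2, frames [3, 8]
2 → fault, evict 3, frames [8, 2]
5 → fault, evict 8, frames [2, 5]
8 → fault, evict 2, frames [5, 8]
5 → hit
Page faults: 16.

16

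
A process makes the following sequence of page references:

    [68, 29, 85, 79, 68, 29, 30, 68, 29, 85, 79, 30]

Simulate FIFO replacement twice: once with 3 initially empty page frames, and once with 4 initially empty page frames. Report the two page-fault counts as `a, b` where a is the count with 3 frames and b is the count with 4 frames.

9, 10

3 frames: F F F F F F F . . F F . → 9 faults.
4 frames: F F F F . . F F F F F F → 10 faults.
10 > 9: adding a frame increased faults — Belady's anomaly.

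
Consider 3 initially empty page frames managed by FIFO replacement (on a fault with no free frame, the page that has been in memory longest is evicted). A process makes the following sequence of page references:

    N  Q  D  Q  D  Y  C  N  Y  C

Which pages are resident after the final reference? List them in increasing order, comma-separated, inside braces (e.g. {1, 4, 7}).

N: miss, frames (N)
Q: miss, frames (N Q)
D: miss, frames (N Q D)
Q: hit
D: hit
Y: miss, evict N, frames (Q D Y)
C: miss, evict Q, frames (D Y C)
N: miss, evict D, frames (Y C N)
Y: hit
C: hit

{C, N, Y}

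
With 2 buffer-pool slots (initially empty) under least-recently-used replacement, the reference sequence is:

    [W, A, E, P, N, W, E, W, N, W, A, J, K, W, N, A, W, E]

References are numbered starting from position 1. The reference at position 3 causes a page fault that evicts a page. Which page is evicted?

W

pos 1: W → fault, frames {W}
pos 2: A → fault, frames {W,A}
pos 3: E → fault, evict W, frames {A,E}
At position 3, page W is evicted.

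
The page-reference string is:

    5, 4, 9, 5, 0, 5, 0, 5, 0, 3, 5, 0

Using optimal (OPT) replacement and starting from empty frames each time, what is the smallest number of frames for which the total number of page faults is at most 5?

3

f=1: 12 faults
f=2: 6 faults
f=3: 5 faults
f=4: 5 faults
f=5: 5 faults
Smallest f with faults ≤ 5 is 3.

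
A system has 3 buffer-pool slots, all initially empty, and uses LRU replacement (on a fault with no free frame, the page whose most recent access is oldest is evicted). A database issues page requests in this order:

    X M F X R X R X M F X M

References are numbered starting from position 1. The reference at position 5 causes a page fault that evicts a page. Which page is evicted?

pos 1: X -> miss, frames {X}
pos 2: M -> miss, frames {X,M}
pos 3: F -> miss, frames {X,M,F}
pos 4: X -> hit
pos 5: R -> miss, evict M, frames {F,X,R}
At position 5, page M is evicted.

M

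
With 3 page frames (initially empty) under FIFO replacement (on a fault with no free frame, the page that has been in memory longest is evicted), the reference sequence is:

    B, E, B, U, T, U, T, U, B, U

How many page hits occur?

5

B: miss, frames (B)
E: miss, frames (B E)
B: hit
U: miss, frames (B E U)
T: miss, evict B, frames (E U T)
U: hit
T: hit
U: hit
B: miss, evict E, frames (U T B)
U: hit
Hits: 5.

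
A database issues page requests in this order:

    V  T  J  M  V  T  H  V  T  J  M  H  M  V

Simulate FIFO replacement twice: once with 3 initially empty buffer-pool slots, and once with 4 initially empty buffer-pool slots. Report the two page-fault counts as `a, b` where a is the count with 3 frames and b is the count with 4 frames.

10, 11

3 frames: F F F F F F F . . F F . . F → 10 faults.
4 frames: F F F F . . F F F F F F . F → 11 faults.
11 > 10: adding a frame increased faults — Belady's anomaly.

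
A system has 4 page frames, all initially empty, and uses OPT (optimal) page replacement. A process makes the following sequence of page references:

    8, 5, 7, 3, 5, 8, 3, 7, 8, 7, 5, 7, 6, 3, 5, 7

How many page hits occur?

11

8 → fault, frames (8)
5 → fault, frames (8 5)
7 → fault, frames (8 5 7)
3 → fault, frames (8 5 7 3)
5 → hit
8 → hit
3 → hit
7 → hit
8 → hit
7 → hit
5 → hit
7 → hit
6 → fault, evict 8, frames (5 7 3 6)
3 → hit
5 → hit
7 → hit
Hits: 11.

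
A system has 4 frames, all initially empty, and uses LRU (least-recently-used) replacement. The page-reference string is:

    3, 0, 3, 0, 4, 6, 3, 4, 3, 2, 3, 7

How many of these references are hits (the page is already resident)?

6

3 → miss, frames [3]
0 → miss, frames [3, 0]
3 → hit
0 → hit
4 → miss, frames [3, 0, 4]
6 → miss, frames [3, 0, 4, 6]
3 → hit
4 → hit
3 → hit
2 → miss, evict 0, frames [6, 4, 3, 2]
3 → hit
7 → miss, evict 6, frames [4, 2, 3, 7]
Hits: 6.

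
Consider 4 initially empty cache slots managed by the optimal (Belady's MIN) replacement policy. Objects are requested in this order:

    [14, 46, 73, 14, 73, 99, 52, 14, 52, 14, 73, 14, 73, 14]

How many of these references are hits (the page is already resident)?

9

14 -> miss, frames (14)
46 -> miss, frames (14 46)
73 -> miss, frames (14 46 73)
14 -> hit
73 -> hit
99 -> miss, frames (14 46 73 99)
52 -> miss, evict 99, frames (14 46 73 52)
14 -> hit
52 -> hit
14 -> hit
73 -> hit
14 -> hit
73 -> hit
14 -> hit
Hits: 9.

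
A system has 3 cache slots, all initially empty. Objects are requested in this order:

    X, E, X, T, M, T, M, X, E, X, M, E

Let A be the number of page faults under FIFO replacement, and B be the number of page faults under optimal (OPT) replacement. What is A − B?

1

Under FIFO: F F . F F . . F F . . . → 6 faults.
Under OPT: F F . F F . . . F . . . → 5 faults.
A − B = 6 − 5 = 1.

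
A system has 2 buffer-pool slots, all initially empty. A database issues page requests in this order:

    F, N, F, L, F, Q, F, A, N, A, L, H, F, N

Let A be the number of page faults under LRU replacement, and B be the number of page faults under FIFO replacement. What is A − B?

Under LRU: F F . F . F . F F . F F F F → 10 faults.
Under FIFO: F F . F F F . F F . F F F F → 11 faults.
A − B = 10 − 11 = -1.

-1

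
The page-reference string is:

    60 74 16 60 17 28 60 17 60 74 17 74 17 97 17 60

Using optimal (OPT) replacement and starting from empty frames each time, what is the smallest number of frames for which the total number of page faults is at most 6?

4

f=1: 16 faults
f=2: 9 faults
f=3: 7 faults
f=4: 6 faults
f=5: 6 faults
f=6: 6 faults
Smallest f with faults ≤ 6 is 4.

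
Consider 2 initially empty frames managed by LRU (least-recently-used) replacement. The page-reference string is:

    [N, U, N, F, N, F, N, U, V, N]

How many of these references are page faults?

6

N -> fault, frames (N)
U -> fault, frames (N U)
N -> hit
F -> fault, evict U, frames (N F)
N -> hit
F -> hit
N -> hit
U -> fault, evict F, frames (N U)
V -> fault, evict N, frames (U V)
N -> fault, evict U, frames (V N)
Page faults: 6.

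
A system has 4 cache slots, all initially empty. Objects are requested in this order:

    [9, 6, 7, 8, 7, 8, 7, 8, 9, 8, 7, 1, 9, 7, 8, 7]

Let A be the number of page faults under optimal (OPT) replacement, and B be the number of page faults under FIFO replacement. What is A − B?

-1

Under OPT: F F F F . . . . . . . F . . . . → 5 faults.
Under FIFO: F F F F . . . . . . . F F . . . → 6 faults.
A − B = 5 − 6 = -1.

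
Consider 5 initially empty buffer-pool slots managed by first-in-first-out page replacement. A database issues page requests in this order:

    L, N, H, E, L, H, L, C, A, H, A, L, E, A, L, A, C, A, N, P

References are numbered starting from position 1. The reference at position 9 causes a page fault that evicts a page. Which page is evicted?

L

pos 1: L: miss, frames [L]
pos 2: N: miss, frames [L, N]
pos 3: H: miss, frames [L, N, H]
pos 4: E: miss, frames [L, N, H, E]
pos 5: L: hit
pos 6: H: hit
pos 7: L: hit
pos 8: C: miss, frames [L, N, H, E, C]
pos 9: A: miss, evict L, frames [N, H, E, C, A]
At position 9, page L is evicted.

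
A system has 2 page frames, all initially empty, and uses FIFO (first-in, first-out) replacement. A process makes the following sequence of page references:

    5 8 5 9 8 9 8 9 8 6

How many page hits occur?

6

5: miss, frames [5]
8: miss, frames [5, 8]
5: hit
9: miss, evict 5, frames [8, 9]
8: hit
9: hit
8: hit
9: hit
8: hit
6: miss, evict 8, frames [9, 6]
Hits: 6.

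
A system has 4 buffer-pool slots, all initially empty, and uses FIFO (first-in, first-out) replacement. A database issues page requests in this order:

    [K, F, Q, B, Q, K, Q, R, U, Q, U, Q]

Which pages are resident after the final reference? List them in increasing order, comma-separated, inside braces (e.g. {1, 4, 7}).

K → miss, frames {K}
F → miss, frames {K,F}
Q → miss, frames {K,F,Q}
B → miss, frames {K,F,Q,B}
Q → hit
K → hit
Q → hit
R → miss, evict K, frames {F,Q,B,R}
U → miss, evict F, frames {Q,B,R,U}
Q → hit
U → hit
Q → hit

{B, Q, R, U}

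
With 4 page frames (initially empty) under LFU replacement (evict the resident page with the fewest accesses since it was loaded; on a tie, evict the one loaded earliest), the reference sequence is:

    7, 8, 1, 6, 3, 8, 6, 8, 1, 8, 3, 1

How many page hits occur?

7 → miss, frames {7}
8 → miss, frames {7,8}
1 → miss, frames {7,8,1}
6 → miss, frames {7,8,1,6}
3 → miss, evict 7, frames {8,1,6,3}
8 → hit
6 → hit
8 → hit
1 → hit
8 → hit
3 → hit
1 → hit
Hits: 7.

7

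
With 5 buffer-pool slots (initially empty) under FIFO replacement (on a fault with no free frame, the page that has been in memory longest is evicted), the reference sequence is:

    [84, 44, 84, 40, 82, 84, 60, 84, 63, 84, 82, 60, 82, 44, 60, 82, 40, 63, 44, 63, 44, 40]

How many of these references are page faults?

84 → miss, frames [84]
44 → miss, frames [84, 44]
84 → hit
40 → miss, frames [84, 44, 40]
82 → miss, frames [84, 44, 40, 82]
84 → hit
60 → miss, frames [84, 44, 40, 82, 60]
84 → hit
63 → miss, evict 84, frames [44, 40, 82, 60, 63]
84 → miss, evict 44, frames [40, 82, 60, 63, 84]
82 → hit
60 → hit
82 → hit
44 → miss, evict 40, frames [82, 60, 63, 84, 44]
60 → hit
82 → hit
40 → miss, evict 82, frames [60, 63, 84, 44, 40]
63 → hit
44 → hit
63 → hit
44 → hit
40 → hit
Page faults: 9.

9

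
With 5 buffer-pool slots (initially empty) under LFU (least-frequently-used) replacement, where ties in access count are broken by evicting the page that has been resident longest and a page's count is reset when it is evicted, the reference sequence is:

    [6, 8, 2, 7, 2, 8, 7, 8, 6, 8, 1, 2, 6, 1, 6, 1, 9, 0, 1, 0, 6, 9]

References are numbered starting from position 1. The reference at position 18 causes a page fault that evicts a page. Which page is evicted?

pos 1: 6 → miss, frames [6]
pos 2: 8 → miss, frames [6, 8]
pos 3: 2 → miss, frames [6, 8, 2]
pos 4: 7 → miss, frames [6, 8, 2, 7]
pos 5: 2 → hit
pos 6: 8 → hit
pos 7: 7 → hit
pos 8: 8 → hit
pos 9: 6 → hit
pos 10: 8 → hit
pos 11: 1 → miss, frames [6, 8, 2, 7, 1]
pos 12: 2 → hit
pos 13: 6 → hit
pos 14: 1 → hit
pos 15: 6 → hit
pos 16: 1 → hit
pos 17: 9 → miss, evict 7, frames [6, 8, 2, 1, 9]
pos 18: 0 → miss, evict 9, frames [6, 8, 2, 1, 0]
At position 18, page 9 is evicted.

9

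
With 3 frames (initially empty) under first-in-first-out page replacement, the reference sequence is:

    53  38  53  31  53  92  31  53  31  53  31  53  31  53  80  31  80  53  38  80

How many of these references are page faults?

53 -> fault, frames {53}
38 -> fault, frames {53,38}
53 -> hit
31 -> fault, frames {53,38,31}
53 -> hit
92 -> fault, evict 53, frames {38,31,92}
31 -> hit
53 -> fault, evict 38, frames {31,92,53}
31 -> hit
53 -> hit
31 -> hit
53 -> hit
31 -> hit
53 -> hit
80 -> fault, evict 31, frames {92,53,80}
31 -> fault, evict 92, frames {53,80,31}
80 -> hit
53 -> hit
38 -> fault, evict 53, frames {80,31,38}
80 -> hit
Page faults: 8.

8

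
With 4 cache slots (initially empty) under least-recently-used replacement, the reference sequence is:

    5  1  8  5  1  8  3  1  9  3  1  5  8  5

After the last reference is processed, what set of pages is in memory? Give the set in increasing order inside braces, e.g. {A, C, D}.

5 → miss, frames (5)
1 → miss, frames (5 1)
8 → miss, frames (5 1 8)
5 → hit
1 → hit
8 → hit
3 → miss, frames (5 1 8 3)
1 → hit
9 → miss, evict 5, frames (8 3 1 9)
3 → hit
1 → hit
5 → miss, evict 8, frames (9 3 1 5)
8 → miss, evict 9, frames (3 1 5 8)
5 → hit

{1, 3, 5, 8}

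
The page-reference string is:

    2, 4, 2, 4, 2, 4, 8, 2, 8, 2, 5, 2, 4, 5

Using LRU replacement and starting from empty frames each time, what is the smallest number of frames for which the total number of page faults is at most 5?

f=1: 14 faults
f=2: 7 faults
f=3: 5 faults
f=4: 4 faults
Smallest f with faults ≤ 5 is 3.

3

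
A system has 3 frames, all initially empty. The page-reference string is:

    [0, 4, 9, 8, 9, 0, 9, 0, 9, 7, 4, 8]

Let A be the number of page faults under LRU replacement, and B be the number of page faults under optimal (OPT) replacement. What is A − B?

Under LRU: F F F F . F . . . F F F → 8 faults.
Under OPT: F F F F . . . . . F F . → 6 faults.
A − B = 8 − 6 = 2.

2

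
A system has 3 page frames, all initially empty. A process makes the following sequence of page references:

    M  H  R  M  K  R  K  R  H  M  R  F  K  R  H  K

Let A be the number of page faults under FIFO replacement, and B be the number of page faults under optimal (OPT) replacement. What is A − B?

2

Under FIFO: F F F . F . . . . F . F . F F F → 9 faults.
Under OPT: F F F . F . . . . F . F . . F . → 7 faults.
A − B = 9 − 7 = 2.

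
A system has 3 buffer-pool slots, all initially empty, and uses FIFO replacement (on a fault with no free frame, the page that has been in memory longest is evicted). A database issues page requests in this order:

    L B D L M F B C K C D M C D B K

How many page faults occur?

L → miss, frames {L}
B → miss, frames {L,B}
D → miss, frames {L,B,D}
L → hit
M → miss, evict L, frames {B,D,M}
F → miss, evict B, frames {D,M,F}
B → miss, evict D, frames {M,F,B}
C → miss, evict M, frames {F,B,C}
K → miss, evict F, frames {B,C,K}
C → hit
D → miss, evict B, frames {C,K,D}
M → miss, evict C, frames {K,D,M}
C → miss, evict K, frames {D,M,C}
D → hit
B → miss, evict D, frames {M,C,B}
K → miss, evict M, frames {C,B,K}
Page faults: 13.

13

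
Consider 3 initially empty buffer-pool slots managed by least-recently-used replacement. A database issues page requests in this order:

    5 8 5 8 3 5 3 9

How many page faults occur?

5 -> fault, frames (5)
8 -> fault, frames (5 8)
5 -> hit
8 -> hit
3 -> fault, frames (5 8 3)
5 -> hit
3 -> hit
9 -> fault, evict 8, frames (5 3 9)
Page faults: 4.

4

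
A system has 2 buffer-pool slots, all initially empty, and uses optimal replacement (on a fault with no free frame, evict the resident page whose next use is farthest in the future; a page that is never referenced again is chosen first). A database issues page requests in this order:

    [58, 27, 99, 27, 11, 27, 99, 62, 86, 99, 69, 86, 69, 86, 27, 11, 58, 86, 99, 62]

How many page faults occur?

58 -> miss, frames [58]
27 -> miss, frames [58, 27]
99 -> miss, evict 58, frames [27, 99]
27 -> hit
11 -> miss, evict 99, frames [27, 11]
27 -> hit
99 -> miss, evict 11, frames [27, 99]
62 -> miss, evict 27, frames [99, 62]
86 -> miss, evict 62, frames [99, 86]
99 -> hit
69 -> miss, evict 99, frames [86, 69]
86 -> hit
69 -> hit
86 -> hit
27 -> miss, evict 69, frames [86, 27]
11 -> miss, evict 27, frames [86, 11]
58 -> miss, evict 11, frames [86, 58]
86 -> hit
99 -> miss, evict 58, frames [86, 99]
62 -> miss, evict 99, frames [86, 62]
Page faults: 13.

13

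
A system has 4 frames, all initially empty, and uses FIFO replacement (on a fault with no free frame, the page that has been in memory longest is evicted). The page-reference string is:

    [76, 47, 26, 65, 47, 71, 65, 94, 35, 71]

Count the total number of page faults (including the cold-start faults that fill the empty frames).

76 → fault, frames {76}
47 → fault, frames {76,47}
26 → fault, frames {76,47,26}
65 → fault, frames {76,47,26,65}
47 → hit
71 → fault, evict 76, frames {47,26,65,71}
65 → hit
94 → fault, evict 47, frames {26,65,71,94}
35 → fault, evict 26, frames {65,71,94,35}
71 → hit
Page faults: 7.

7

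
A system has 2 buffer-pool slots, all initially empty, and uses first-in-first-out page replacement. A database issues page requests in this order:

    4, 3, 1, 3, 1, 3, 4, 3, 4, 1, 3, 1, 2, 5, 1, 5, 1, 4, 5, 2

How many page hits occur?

4: miss, frames (4)
3: miss, frames (4 3)
1: miss, evict 4, frames (3 1)
3: hit
1: hit
3: hit
4: miss, evict 3, frames (1 4)
3: miss, evict 1, frames (4 3)
4: hit
1: miss, evict 4, frames (3 1)
3: hit
1: hit
2: miss, evict 3, frames (1 2)
5: miss, evict 1, frames (2 5)
1: miss, evict 2, frames (5 1)
5: hit
1: hit
4: miss, evict 5, frames (1 4)
5: miss, evict 1, frames (4 5)
2: miss, evict 4, frames (5 2)
Hits: 8.

8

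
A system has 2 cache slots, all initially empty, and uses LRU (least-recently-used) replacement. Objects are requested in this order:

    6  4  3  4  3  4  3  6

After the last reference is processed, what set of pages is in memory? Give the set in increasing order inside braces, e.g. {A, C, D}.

{3, 6}

6 -> fault, frames (6)
4 -> fault, frames (6 4)
3 -> fault, evict 6, frames (4 3)
4 -> hit
3 -> hit
4 -> hit
3 -> hit
6 -> fault, evict 4, frames (3 6)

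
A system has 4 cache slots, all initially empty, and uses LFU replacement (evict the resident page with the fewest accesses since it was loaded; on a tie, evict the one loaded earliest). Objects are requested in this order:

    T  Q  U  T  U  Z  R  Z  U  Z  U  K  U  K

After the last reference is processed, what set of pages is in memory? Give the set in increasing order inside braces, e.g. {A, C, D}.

{K, T, U, Z}

T → fault, frames (T)
Q → fault, frames (T Q)
U → fault, frames (T Q U)
T → hit
U → hit
Z → fault, frames (T Q U Z)
R → fault, evict Q, frames (T U Z R)
Z → hit
U → hit
Z → hit
U → hit
K → fault, evict R, frames (T U Z K)
U → hit
K → hit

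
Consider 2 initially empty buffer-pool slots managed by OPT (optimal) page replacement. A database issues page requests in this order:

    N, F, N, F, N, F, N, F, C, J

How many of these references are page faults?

4

N: miss, frames [N]
F: miss, frames [N, F]
N: hit
F: hit
N: hit
F: hit
N: hit
F: hit
C: miss, evict F, frames [N, C]
J: miss, evict C, frames [N, J]
Page faults: 4.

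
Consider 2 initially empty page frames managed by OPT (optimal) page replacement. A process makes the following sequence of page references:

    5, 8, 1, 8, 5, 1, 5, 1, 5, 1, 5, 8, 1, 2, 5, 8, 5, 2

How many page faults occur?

8

5 -> fault, frames [5]
8 -> fault, frames [5, 8]
1 -> fault, evict 5, frames [8, 1]
8 -> hit
5 -> fault, evict 8, frames [1, 5]
1 -> hit
5 -> hit
1 -> hit
5 -> hit
1 -> hit
5 -> hit
8 -> fault, evict 5, frames [1, 8]
1 -> hit
2 -> fault, evict 1, frames [8, 2]
5 -> fault, evict 2, frames [8, 5]
8 -> hit
5 -> hit
2 -> fault, evict 5, frames [8, 2]
Page faults: 8.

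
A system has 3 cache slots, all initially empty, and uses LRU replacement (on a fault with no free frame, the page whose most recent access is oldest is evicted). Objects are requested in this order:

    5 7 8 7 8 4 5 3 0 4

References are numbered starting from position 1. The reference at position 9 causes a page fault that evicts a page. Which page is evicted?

4

pos 1: 5 → fault, frames {5}
pos 2: 7 → fault, frames {5,7}
pos 3: 8 → fault, frames {5,7,8}
pos 4: 7 → hit
pos 5: 8 → hit
pos 6: 4 → fault, evict 5, frames {7,8,4}
pos 7: 5 → fault, evict 7, frames {8,4,5}
pos 8: 3 → fault, evict 8, frames {4,5,3}
pos 9: 0 → fault, evict 4, frames {5,3,0}
At position 9, page 4 is evicted.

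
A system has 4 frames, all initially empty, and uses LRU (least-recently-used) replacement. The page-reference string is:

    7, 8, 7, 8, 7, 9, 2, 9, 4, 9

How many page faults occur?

5

7 → miss, frames [7]
8 → miss, frames [7, 8]
7 → hit
8 → hit
7 → hit
9 → miss, frames [8, 7, 9]
2 → miss, frames [8, 7, 9, 2]
9 → hit
4 → miss, evict 8, frames [7, 2, 9, 4]
9 → hit
Page faults: 5.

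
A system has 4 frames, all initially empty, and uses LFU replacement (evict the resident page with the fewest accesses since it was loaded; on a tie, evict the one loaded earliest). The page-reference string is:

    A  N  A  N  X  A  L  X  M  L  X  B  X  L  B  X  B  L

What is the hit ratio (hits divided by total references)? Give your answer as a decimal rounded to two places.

A → miss, frames (A)
N → miss, frames (A N)
A → hit
N → hit
X → miss, frames (A N X)
A → hit
L → miss, frames (A N X L)
X → hit
M → miss, evict L, frames (A N X M)
L → miss, evict M, frames (A N X L)
X → hit
B → miss, evict L, frames (A N X B)
X → hit
L → miss, evict B, frames (A N X L)
B → miss, evict L, frames (A N X B)
X → hit
B → hit
L → miss, evict N, frames (A X B L)
Hits: 8 of 18 references → 8/18 = 0.4444.

0.44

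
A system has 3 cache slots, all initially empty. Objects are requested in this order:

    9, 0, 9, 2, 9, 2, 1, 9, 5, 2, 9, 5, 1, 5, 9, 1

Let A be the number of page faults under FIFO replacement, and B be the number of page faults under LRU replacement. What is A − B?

Under FIFO: F F . F . . F F F F . . F . F . → 9 faults.
Under LRU: F F . F . . F . F F . . F . . . → 7 faults.
A − B = 9 − 7 = 2.

2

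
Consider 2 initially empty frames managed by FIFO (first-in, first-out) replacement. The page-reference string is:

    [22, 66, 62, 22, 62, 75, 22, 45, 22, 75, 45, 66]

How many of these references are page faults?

22 -> fault, frames (22)
66 -> fault, frames (22 66)
62 -> fault, evict 22, frames (66 62)
22 -> fault, evict 66, frames (62 22)
62 -> hit
75 -> fault, evict 62, frames (22 75)
22 -> hit
45 -> fault, evict 22, frames (75 45)
22 -> fault, evict 75, frames (45 22)
75 -> fault, evict 45, frames (22 75)
45 -> fault, evict 22, frames (75 45)
66 -> fault, evict 75, frames (45 66)
Page faults: 10.

10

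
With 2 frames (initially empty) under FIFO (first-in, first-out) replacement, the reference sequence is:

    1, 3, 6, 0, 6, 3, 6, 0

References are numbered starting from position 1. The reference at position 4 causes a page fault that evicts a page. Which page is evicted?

pos 1: 1: fault, frames {1}
pos 2: 3: fault, frames {1,3}
pos 3: 6: fault, evict 1, frames {3,6}
pos 4: 0: fault, evict 3, frames {6,0}
At position 4, page 3 is evicted.

3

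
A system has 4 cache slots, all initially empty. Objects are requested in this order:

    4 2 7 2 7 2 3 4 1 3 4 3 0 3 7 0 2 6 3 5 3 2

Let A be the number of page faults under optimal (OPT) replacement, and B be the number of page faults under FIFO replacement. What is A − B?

Under OPT: F F F . . . F . F . . . F . . . F F . F . . → 9 faults.
Under FIFO: F F F . . . F . F . F . F . F . F F F F . . → 12 faults.
A − B = 9 − 12 = -3.

-3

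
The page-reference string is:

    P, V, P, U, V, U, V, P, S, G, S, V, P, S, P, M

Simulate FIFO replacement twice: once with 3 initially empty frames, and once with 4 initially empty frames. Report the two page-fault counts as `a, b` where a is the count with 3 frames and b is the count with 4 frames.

3 frames: F F . F . . . . F F . F F F . F → 9 faults.
4 frames: F F . F . . . . F F . . F . . F → 7 faults.
7 < 9: adding a frame reduced faults, as is typical.

9, 7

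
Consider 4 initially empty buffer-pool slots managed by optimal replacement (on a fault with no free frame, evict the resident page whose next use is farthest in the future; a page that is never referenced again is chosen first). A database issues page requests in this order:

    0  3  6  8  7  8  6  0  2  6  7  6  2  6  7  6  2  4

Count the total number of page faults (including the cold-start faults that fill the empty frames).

7

0 → miss, frames (0)
3 → miss, frames (0 3)
6 → miss, frames (0 3 6)
8 → miss, frames (0 3 6 8)
7 → miss, evict 3, frames (0 6 8 7)
8 → hit
6 → hit
0 → hit
2 → miss, evict 8, frames (0 6 7 2)
6 → hit
7 → hit
6 → hit
2 → hit
6 → hit
7 → hit
6 → hit
2 → hit
4 → miss, evict 2, frames (0 6 7 4)
Page faults: 7.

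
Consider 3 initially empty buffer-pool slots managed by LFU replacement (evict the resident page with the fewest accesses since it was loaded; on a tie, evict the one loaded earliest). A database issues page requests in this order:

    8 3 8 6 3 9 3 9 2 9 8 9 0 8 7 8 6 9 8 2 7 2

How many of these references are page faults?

15

8 → miss, frames (8)
3 → miss, frames (8 3)
8 → hit
6 → miss, frames (8 3 6)
3 → hit
9 → miss, evict 6, frames (8 3 9)
3 → hit
9 → hit
2 → miss, evict 8, frames (3 9 2)
9 → hit
8 → miss, evict 2, frames (3 9 8)
9 → hit
0 → miss, evict 8, frames (3 9 0)
8 → miss, evict 0, frames (3 9 8)
7 → miss, evict 8, frames (3 9 7)
8 → miss, evict 7, frames (3 9 8)
6 → miss, evict 8, frames (3 9 6)
9 → hit
8 → miss, evict 6, frames (3 9 8)
2 → miss, evict 8, frames (3 9 2)
7 → miss, evict 2, frames (3 9 7)
2 → miss, evict 7, frames (3 9 2)
Page faults: 15.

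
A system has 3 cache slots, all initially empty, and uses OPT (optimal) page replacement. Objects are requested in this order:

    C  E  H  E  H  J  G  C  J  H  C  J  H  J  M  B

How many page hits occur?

C: fault, frames {C}
E: fault, frames {C,E}
H: fault, frames {C,E,H}
E: hit
H: hit
J: fault, evict E, frames {C,H,J}
G: fault, evict H, frames {C,J,G}
C: hit
J: hit
H: fault, evict G, frames {C,J,H}
C: hit
J: hit
H: hit
J: hit
M: fault, evict H, frames {C,J,M}
B: fault, evict M, frames {C,J,B}
Hits: 8.

8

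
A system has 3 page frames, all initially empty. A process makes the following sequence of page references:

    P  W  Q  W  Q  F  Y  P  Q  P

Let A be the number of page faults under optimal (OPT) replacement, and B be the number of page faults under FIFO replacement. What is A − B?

-2

Under OPT: F F F . . F F . . . → 5 faults.
Under FIFO: F F F . . F F F F . → 7 faults.
A − B = 5 − 7 = -2.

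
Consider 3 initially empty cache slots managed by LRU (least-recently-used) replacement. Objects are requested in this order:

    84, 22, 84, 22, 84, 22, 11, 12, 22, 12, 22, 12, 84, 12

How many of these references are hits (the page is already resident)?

84: miss, frames [84]
22: miss, frames [84, 22]
84: hit
22: hit
84: hit
22: hit
11: miss, frames [84, 22, 11]
12: miss, evict 84, frames [22, 11, 12]
22: hit
12: hit
22: hit
12: hit
84: miss, evict 11, frames [22, 12, 84]
12: hit
Hits: 9.

9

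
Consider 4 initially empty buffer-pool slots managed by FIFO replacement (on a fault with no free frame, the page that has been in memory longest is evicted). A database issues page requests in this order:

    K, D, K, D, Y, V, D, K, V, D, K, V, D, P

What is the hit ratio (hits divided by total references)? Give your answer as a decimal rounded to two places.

K → fault, frames [K]
D → fault, frames [K, D]
K → hit
D → hit
Y → fault, frames [K, D, Y]
V → fault, frames [K, D, Y, V]
D → hit
K → hit
V → hit
D → hit
K → hit
V → hit
D → hit
P → fault, evict K, frames [D, Y, V, P]
Hits: 9 of 14 references → 9/14 = 0.6429.

0.64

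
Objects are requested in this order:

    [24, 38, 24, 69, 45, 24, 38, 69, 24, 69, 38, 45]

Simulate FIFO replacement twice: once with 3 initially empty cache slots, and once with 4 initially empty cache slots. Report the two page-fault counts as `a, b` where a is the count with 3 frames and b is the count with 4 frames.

3 frames: F F . F F F F F . . . F → 8 faults.
4 frames: F F . F F . . . . . . . → 4 faults.
4 < 8: adding a frame reduced faults, as is typical.

8, 4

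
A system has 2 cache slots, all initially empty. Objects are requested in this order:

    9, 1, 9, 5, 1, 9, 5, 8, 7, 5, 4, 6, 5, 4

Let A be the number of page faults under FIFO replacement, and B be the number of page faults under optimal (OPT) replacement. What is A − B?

2

Under FIFO: F F . F . F . F F F F F F F → 11 faults.
Under OPT: F F . F . F . F F . F F . F → 9 faults.
A − B = 11 − 9 = 2.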